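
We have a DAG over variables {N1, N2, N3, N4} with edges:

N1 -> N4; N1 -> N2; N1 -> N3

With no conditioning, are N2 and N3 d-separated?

No

There is one path between N2 and N3:
Path 1: N2 ← N1 → N3
  N1 is a fork and N1 is not conditioned on — no node blocks this path, so it is active.
At least one path is unblocked, so d-separation fails.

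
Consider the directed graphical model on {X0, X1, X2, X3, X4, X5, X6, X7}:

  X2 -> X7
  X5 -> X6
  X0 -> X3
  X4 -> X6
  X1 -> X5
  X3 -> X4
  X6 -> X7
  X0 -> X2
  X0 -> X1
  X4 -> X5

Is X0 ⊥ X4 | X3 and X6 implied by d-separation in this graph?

No

There are 5 undirected paths between X0 and X4; checking each against the conditioning set {X3, X6}:
  1. X0 → X1 → X5 → X6 ← X4 — X1:chain[open]; X5:chain[open]; X6:collider[open] ⇒ active
  2. X0 → X1 → X5 ← X4 — X1:chain[open]; X5:collider[open] ⇒ active
  3. X0 → X3 → X4 — X3:chain[blocks] ⇒ blocked
  4. X0 → X2 → X7 ← X6 ← X5 ← X4 — X2:chain[open]; X7:collider[blocks]; X6:chain[blocks]; X5:chain[open] ⇒ blocked
  5. X0 → X2 → X7 ← X6 ← X4 — X2:chain[open]; X7:collider[blocks]; X6:chain[blocks] ⇒ blocked
Because an active path exists, X0 and X4 are not d-separated.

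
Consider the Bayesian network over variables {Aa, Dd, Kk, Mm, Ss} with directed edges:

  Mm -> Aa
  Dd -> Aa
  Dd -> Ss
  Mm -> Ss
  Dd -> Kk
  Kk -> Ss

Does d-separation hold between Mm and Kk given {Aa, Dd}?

Yes

We examine all 4 paths between Mm and Kk:
Path 1: Mm → Aa ← Dd → Ss ← Kk
  Dd is a fork here and Dd is conditioned on, so the path is blocked at Dd.
Path 2: Mm → Aa ← Dd → Kk
  Dd is a fork here and Dd is conditioned on, so the path is blocked at Dd.
Path 3: Mm → Ss ← Dd → Kk
  Ss is a collider here and neither Ss nor any of its descendants is conditioned on, so the collider stays closed — the path is blocked at Ss.
Path 4: Mm → Ss ← Kk
  Ss is a collider here and neither Ss nor any of its descendants is conditioned on, so the collider stays closed — the path is blocked at Ss.
Every path is blocked, so Mm and Kk are d-separated given {Aa, Dd}.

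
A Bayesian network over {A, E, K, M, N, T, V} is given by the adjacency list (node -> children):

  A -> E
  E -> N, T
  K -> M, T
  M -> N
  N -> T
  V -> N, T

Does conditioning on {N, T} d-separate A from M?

We examine all 6 paths between A and M:
  1. A → E → N ← V → T ← K → M — E:chain[open]; N:collider[open]; V:fork[open]; T:collider[open]; K:fork[open] ⇒ active
  2. A → E → N ← M — E:chain[open]; N:collider[open] ⇒ active
  3. A → E → N → T ← K → M — E:chain[open]; N:chain[blocks]; T:collider[open]; K:fork[open] ⇒ blocked
  4. A → E → T ← K → M — E:chain[open]; T:collider[open]; K:fork[open] ⇒ active
  5. A → E → T ← V → N ← M — E:chain[open]; T:collider[open]; V:fork[open]; N:collider[open] ⇒ active
  6. A → E → T ← N ← M — E:chain[open]; T:collider[open]; N:chain[blocks] ⇒ blocked
At least one path is unblocked, so d-separation fails.

No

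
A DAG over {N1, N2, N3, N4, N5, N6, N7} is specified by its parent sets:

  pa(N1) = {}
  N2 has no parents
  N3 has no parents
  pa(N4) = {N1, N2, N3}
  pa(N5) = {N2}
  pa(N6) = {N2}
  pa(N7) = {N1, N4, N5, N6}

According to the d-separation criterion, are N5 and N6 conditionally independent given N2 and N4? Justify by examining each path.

Yes

6 paths connect N5 and N6; each must be blocked for d-separation to hold:
Path 1: N5 → N7 ← N1 → N4 ← N2 → N6
  N7 is a collider here and neither N7 nor any of its descendants is conditioned on, so the collider stays closed — the path is blocked at N7.
Path 2: N5 → N7 ← N4 ← N2 → N6
  N7 is a collider here and neither N7 nor any of its descendants is conditioned on, so the collider stays closed — the path is blocked at N7.
Path 3: N5 → N7 ← N6
  N7 is a collider here and neither N7 nor any of its descendants is conditioned on, so the collider stays closed — the path is blocked at N7.
Path 4: N5 ← N2 → N4 ← N1 → N7 ← N6
  N2 is a fork here and N2 is conditioned on, so the path is blocked at N2.
Path 5: N5 ← N2 → N4 → N7 ← N6
  N2 is a fork here and N2 is conditioned on, so the path is blocked at N2.
Path 6: N5 ← N2 → N6
  N2 is a fork here and N2 is conditioned on, so the path is blocked at N2.
Every path is blocked, so N5 and N6 are d-separated given {N2, N4}.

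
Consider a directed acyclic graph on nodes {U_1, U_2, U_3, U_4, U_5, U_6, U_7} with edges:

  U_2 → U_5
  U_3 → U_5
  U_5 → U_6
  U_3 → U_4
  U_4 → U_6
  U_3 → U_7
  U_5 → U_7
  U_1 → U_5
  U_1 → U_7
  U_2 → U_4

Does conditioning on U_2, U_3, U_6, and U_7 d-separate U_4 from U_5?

5 paths connect U_4 and U_5; each must be blocked for d-separation to hold:
  1. U_4 ← U_3 → U_5 — U_3:fork[blocks] ⇒ blocked
  2. U_4 ← U_3 → U_7 ← U_5 — U_3:fork[blocks]; U_7:collider[open] ⇒ blocked
  3. U_4 ← U_3 → U_7 ← U_1 → U_5 — U_3:fork[blocks]; U_7:collider[open]; U_1:fork[open] ⇒ blocked
  4. U_4 ← U_2 → U_5 — U_2:fork[blocks] ⇒ blocked
  5. U_4 → U_6 ← U_5 — U_6:collider[open] ⇒ active
Because an active path exists, U_4 and U_5 are not d-separated.

No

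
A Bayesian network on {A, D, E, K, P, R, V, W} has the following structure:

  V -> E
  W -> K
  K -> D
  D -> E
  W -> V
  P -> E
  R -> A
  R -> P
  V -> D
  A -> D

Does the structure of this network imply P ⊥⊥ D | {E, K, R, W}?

No — P and D are not d-separated given {E, K, R, W}.

We examine all 4 paths between P and D:
Path 1: P ← R → A → D
  R is a fork here and R is conditioned on, so the path is blocked at R.
Path 2: P → E ← V ← W → K → D
  W is a fork here and W is conditioned on, so the path is blocked at W.
Path 3: P → E ← V → D
  E is a collider and E is conditioned on, which opens it; V is a fork and V is not conditioned on — no node blocks this path, so it is active.
Path 4: P → E ← D
  E is a collider and E is conditioned on, which opens it — no node blocks this path, so it is active.
Because an active path exists, P and D are not d-separated.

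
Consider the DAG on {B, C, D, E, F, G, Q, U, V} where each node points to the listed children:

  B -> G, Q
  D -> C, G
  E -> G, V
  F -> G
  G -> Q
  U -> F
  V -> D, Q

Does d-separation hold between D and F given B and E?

Enumerating the 4 paths from D to F and testing each for blocking by {B, E}:
Path 1: D ← V → Q ← B → G ← F
  Q is a collider here and neither Q nor any of its descendants is conditioned on, so the collider stays closed — the path is blocked at Q.
Path 2: D ← V → Q ← G ← F
  Q is a collider here and neither Q nor any of its descendants is conditioned on, so the collider stays closed — the path is blocked at Q.
Path 3: D ← V ← E → G ← F
  E is a fork here and E is conditioned on, so the path is blocked at E.
Path 4: D → G ← F
  G is a collider here and neither G nor any of its descendants is conditioned on, so the collider stays closed — the path is blocked at G.
Since every path is blocked, d-separation holds.

Yes — D and F are d-separated given {B, E}.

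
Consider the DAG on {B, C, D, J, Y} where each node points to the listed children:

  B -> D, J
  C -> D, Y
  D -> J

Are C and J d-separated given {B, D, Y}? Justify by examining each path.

Enumerating the 2 paths from C to J and testing each for blocking by {B, D, Y}:
Path 1: C → D → J
  D is a chain here and D is conditioned on, so the path is blocked at D.
Path 2: C → D ← B → J
  B is a fork here and B is conditioned on, so the path is blocked at B.
Since every path is blocked, d-separation holds.

Yes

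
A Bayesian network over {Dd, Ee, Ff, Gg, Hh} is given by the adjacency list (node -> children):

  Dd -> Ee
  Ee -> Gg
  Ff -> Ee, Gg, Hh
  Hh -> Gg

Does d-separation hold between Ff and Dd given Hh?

Enumerating the 3 paths from Ff to Dd and testing each for blocking by {Hh}:
Path 1: Ff → Gg ← Ee ← Dd
  Gg is a collider here and neither Gg nor any of its descendants is conditioned on, so the collider stays closed — the path is blocked at Gg.
Path 2: Ff → Hh → Gg ← Ee ← Dd
  Hh is a chain here and Hh is conditioned on, so the path is blocked at Hh.
Path 3: Ff → Ee ← Dd
  Ee is a collider here and neither Ee nor any of its descendants is conditioned on, so the collider stays closed — the path is blocked at Ee.
All paths are blocked; Ff ⊥ Dd | {Hh} holds.

Yes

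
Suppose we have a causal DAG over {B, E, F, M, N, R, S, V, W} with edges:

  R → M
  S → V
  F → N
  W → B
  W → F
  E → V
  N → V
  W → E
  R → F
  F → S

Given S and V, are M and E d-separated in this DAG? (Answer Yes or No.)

3 paths connect M and E; each must be blocked for d-separation to hold:
Path 1: M ← R → F → N → V ← E
  R is a fork and R is not conditioned on; F is a chain and F is not conditioned on; N is a chain and N is not conditioned on; V is a collider and V is conditioned on, which opens it — no node blocks this path, so it is active.
Path 2: M ← R → F ← W → E
  R is a fork and R is not conditioned on; F is a collider and its descendant V is conditioned on, which opens it; W is a fork and W is not conditioned on — no node blocks this path, so it is active.
Path 3: M ← R → F → S → V ← E
  S is a chain here and S is conditioned on, so the path is blocked at S.
At least one path is unblocked, so d-separation fails.

No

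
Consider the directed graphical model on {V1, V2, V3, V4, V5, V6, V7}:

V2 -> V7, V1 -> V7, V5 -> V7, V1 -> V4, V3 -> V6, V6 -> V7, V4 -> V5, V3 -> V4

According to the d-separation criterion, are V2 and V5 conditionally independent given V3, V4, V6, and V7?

No — V2 and V5 are not d-separated given {V3, V4, V6, V7}.

3 paths connect V2 and V5; each must be blocked for d-separation to hold:
Path 1: V2 → V7 ← V6 ← V3 → V4 → V5
  V6 is a chain here and V6 is conditioned on, so the path is blocked at V6.
Path 2: V2 → V7 ← V5
  V7 is a collider and V7 is conditioned on, which opens it — no node blocks this path, so it is active.
Path 3: V2 → V7 ← V1 → V4 → V5
  V4 is a chain here and V4 is conditioned on, so the path is blocked at V4.
Since the path V2 → V7 ← V5 is active, V2 and V5 are not d-separated given {V3, V4, V6, V7}.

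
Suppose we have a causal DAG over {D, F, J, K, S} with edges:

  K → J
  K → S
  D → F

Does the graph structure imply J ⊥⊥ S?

No

Only one path connects J and S:
  1. J ← K → S — K:fork[open] ⇒ active
Because an active path exists, J and S are not d-separated.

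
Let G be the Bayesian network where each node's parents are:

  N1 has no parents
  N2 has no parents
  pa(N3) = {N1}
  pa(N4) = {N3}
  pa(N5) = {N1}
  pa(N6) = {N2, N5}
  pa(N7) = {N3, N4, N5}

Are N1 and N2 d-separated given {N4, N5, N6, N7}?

Yes

We examine all 3 paths between N1 and N2:
Path 1: N1 → N5 → N6 ← N2
  N5 is a chain here and N5 is conditioned on, so the path is blocked at N5.
Path 2: N1 → N3 → N7 ← N5 → N6 ← N2
  N5 is a fork here and N5 is conditioned on, so the path is blocked at N5.
Path 3: N1 → N3 → N4 → N7 ← N5 → N6 ← N2
  N4 is a chain here and N4 is conditioned on, so the path is blocked at N4.
Every path is blocked, so N1 and N2 are d-separated given {N4, N5, N6, N7}.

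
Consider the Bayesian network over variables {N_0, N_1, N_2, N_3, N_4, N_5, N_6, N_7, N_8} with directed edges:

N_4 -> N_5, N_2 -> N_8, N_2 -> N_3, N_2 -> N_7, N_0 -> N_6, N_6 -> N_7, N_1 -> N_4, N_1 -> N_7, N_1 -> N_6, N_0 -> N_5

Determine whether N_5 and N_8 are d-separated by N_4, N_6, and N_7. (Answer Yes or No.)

No — N_5 and N_8 are not d-separated given {N_4, N_6, N_7}.

We examine all 4 paths between N_5 and N_8:
  1. N_5 ← N_4 ← N_1 → N_7 ← N_2 → N_8 — N_4:chain[blocks]; N_1:fork[open]; N_7:collider[open]; N_2:fork[open] ⇒ blocked
  2. N_5 ← N_4 ← N_1 → N_6 → N_7 ← N_2 → N_8 — N_4:chain[blocks]; N_1:fork[open]; N_6:chain[blocks]; N_7:collider[open]; N_2:fork[open] ⇒ blocked
  3. N_5 ← N_0 → N_6 → N_7 ← N_2 → N_8 — N_0:fork[open]; N_6:chain[blocks]; N_7:collider[open]; N_2:fork[open] ⇒ blocked
  4. N_5 ← N_0 → N_6 ← N_1 → N_7 ← N_2 → N_8 — N_0:fork[open]; N_6:collider[open]; N_1:fork[open]; N_7:collider[open]; N_2:fork[open] ⇒ active
At least one path is unblocked, so d-separation fails.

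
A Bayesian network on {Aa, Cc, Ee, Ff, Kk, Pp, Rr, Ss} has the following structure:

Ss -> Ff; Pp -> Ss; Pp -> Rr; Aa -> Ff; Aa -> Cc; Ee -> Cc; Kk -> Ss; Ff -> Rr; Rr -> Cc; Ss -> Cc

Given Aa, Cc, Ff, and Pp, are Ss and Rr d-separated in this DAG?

No

5 paths connect Ss and Rr; each must be blocked for d-separation to hold:
  1. Ss → Cc ← Aa → Ff → Rr — Cc:collider[open]; Aa:fork[blocks]; Ff:chain[blocks] ⇒ blocked
  2. Ss → Cc ← Rr — Cc:collider[open] ⇒ active
  3. Ss ← Pp → Rr — Pp:fork[blocks] ⇒ blocked
  4. Ss → Ff ← Aa → Cc ← Rr — Ff:collider[open]; Aa:fork[blocks]; Cc:collider[open] ⇒ blocked
  5. Ss → Ff → Rr — Ff:chain[blocks] ⇒ blocked
Since the path Ss → Cc ← Rr is active, Ss and Rr are not d-separated given {Aa, Cc, Ff, Pp}.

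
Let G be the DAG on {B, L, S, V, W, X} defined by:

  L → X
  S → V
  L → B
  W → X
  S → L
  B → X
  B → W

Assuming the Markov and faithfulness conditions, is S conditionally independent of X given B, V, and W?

No

We examine all 3 paths between S and X:
Path 1: S → L → X
  L is a chain and L is not conditioned on — no node blocks this path, so it is active.
Path 2: S → L → B → X
  B is a chain here and B is conditioned on, so the path is blocked at B.
Path 3: S → L → B → W → X
  B is a chain here and B is conditioned on, so the path is blocked at B.
At least one path is unblocked, so d-separation fails.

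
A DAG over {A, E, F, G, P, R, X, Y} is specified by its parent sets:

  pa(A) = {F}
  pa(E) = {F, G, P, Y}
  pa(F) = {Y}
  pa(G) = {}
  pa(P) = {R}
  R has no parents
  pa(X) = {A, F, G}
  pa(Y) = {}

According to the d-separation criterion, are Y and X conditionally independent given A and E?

No — Y and X are not d-separated given {A, E}.

Enumerating the 6 paths from Y to X and testing each for blocking by {A, E}:
Path 1: Y → F → X
  F is a chain and F is not conditioned on — no node blocks this path, so it is active.
Path 2: Y → F → A → X
  A is a chain here and A is conditioned on, so the path is blocked at A.
Path 3: Y → F → E ← G → X
  F is a chain and F is not conditioned on; E is a collider and E is conditioned on, which opens it; G is a fork and G is not conditioned on — no node blocks this path, so it is active.
Path 4: Y → E ← F → X
  E is a collider and E is conditioned on, which opens it; F is a fork and F is not conditioned on — no node blocks this path, so it is active.
Path 5: Y → E ← F → A → X
  A is a chain here and A is conditioned on, so the path is blocked at A.
Path 6: Y → E ← G → X
  E is a collider and E is conditioned on, which opens it; G is a fork and G is not conditioned on — no node blocks this path, so it is active.
Because an active path exists, Y and X are not d-separated.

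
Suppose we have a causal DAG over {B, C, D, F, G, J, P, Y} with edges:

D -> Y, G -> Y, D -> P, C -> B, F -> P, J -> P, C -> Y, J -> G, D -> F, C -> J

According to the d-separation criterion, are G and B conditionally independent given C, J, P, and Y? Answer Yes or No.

We examine all 6 paths between G and B:
Path 1: G ← J ← C → B
  J is a chain here and J is conditioned on, so the path is blocked at J.
Path 2: G ← J → P ← D → Y ← C → B
  J is a fork here and J is conditioned on, so the path is blocked at J.
Path 3: G ← J → P ← F ← D → Y ← C → B
  J is a fork here and J is conditioned on, so the path is blocked at J.
Path 4: G → Y ← D → F → P ← J ← C → B
  J is a chain here and J is conditioned on, so the path is blocked at J.
Path 5: G → Y ← D → P ← J ← C → B
  J is a chain here and J is conditioned on, so the path is blocked at J.
Path 6: G → Y ← C → B
  C is a fork here and C is conditioned on, so the path is blocked at C.
All paths are blocked; G ⊥ B | {C, J, P, Y} holds.

Yes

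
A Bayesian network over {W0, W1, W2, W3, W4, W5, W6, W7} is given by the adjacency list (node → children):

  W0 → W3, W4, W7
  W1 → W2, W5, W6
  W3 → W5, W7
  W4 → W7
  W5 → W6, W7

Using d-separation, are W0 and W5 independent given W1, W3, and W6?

Enumerating the 6 paths from W0 to W5 and testing each for blocking by {W1, W3, W6}:
Path 1: W0 → W3 → W5
  W3 is a chain here and W3 is conditioned on, so the path is blocked at W3.
Path 2: W0 → W3 → W7 ← W5
  W3 is a chain here and W3 is conditioned on, so the path is blocked at W3.
Path 3: W0 → W4 → W7 ← W3 → W5
  W7 is a collider here and neither W7 nor any of its descendants is conditioned on, so the collider stays closed — the path is blocked at W7.
Path 4: W0 → W4 → W7 ← W5
  W7 is a collider here and neither W7 nor any of its descendants is conditioned on, so the collider stays closed — the path is blocked at W7.
Path 5: W0 → W7 ← W3 → W5
  W7 is a collider here and neither W7 nor any of its descendants is conditioned on, so the collider stays closed — the path is blocked at W7.
Path 6: W0 → W7 ← W5
  W7 is a collider here and neither W7 nor any of its descendants is conditioned on, so the collider stays closed — the path is blocked at W7.
Since every path is blocked, d-separation holds.

Yes — W0 and W5 are d-separated given {W1, W3, W6}.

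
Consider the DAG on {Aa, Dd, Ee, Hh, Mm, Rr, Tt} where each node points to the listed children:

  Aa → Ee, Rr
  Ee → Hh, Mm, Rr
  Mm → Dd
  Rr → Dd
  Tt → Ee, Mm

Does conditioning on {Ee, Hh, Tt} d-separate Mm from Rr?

Yes

5 paths connect Mm and Rr; each must be blocked for d-separation to hold:
Path 1: Mm ← Ee → Rr
  Ee is a fork here and Ee is conditioned on, so the path is blocked at Ee.
Path 2: Mm ← Ee ← Aa → Rr
  Ee is a chain here and Ee is conditioned on, so the path is blocked at Ee.
Path 3: Mm → Dd ← Rr
  Dd is a collider here and neither Dd nor any of its descendants is conditioned on, so the collider stays closed — the path is blocked at Dd.
Path 4: Mm ← Tt → Ee → Rr
  Tt is a fork here and Tt is conditioned on, so the path is blocked at Tt.
Path 5: Mm ← Tt → Ee ← Aa → Rr
  Tt is a fork here and Tt is conditioned on, so the path is blocked at Tt.
All paths are blocked; Mm ⊥ Rr | {Ee, Hh, Tt} holds.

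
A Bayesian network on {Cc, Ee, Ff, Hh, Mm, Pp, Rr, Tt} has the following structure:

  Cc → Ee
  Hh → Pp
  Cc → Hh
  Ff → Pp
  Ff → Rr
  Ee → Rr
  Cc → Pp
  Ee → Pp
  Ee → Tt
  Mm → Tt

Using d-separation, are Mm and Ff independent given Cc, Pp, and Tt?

Enumerating the 4 paths from Mm to Ff and testing each for blocking by {Cc, Pp, Tt}:
Path 1: Mm → Tt ← Ee → Pp ← Ff
  Tt is a collider and Tt is conditioned on, which opens it; Ee is a fork and Ee is not conditioned on; Pp is a collider and Pp is conditioned on, which opens it — no node blocks this path, so it is active.
Path 2: Mm → Tt ← Ee ← Cc → Pp ← Ff
  Cc is a fork here and Cc is conditioned on, so the path is blocked at Cc.
Path 3: Mm → Tt ← Ee ← Cc → Hh → Pp ← Ff
  Cc is a fork here and Cc is conditioned on, so the path is blocked at Cc.
Path 4: Mm → Tt ← Ee → Rr ← Ff
  Rr is a collider here and neither Rr nor any of its descendants is conditioned on, so the collider stays closed — the path is blocked at Rr.
Since the path Mm → Tt ← Ee → Pp ← Ff is active, Mm and Ff are not d-separated given {Cc, Pp, Tt}.

No — Mm and Ff are not d-separated given {Cc, Pp, Tt}.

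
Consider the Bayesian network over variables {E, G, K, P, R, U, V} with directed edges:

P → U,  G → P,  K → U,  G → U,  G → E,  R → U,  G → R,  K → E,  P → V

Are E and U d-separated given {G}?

No

We examine all 4 paths between E and U:
Path 1: E ← G → R → U
  G is a fork here and G is conditioned on, so the path is blocked at G.
Path 2: E ← G → U
  G is a fork here and G is conditioned on, so the path is blocked at G.
Path 3: E ← G → P → U
  G is a fork here and G is conditioned on, so the path is blocked at G.
Path 4: E ← K → U
  K is a fork and K is not conditioned on — no node blocks this path, so it is active.
At least one path is unblocked, so d-separation fails.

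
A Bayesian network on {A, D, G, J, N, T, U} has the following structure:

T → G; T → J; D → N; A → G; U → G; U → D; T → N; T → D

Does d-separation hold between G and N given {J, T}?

No — G and N are not d-separated given {J, T}.

Enumerating the 4 paths from G to N and testing each for blocking by {J, T}:
Path 1: G ← T → N
  T is a fork here and T is conditioned on, so the path is blocked at T.
Path 2: G ← T → D → N
  T is a fork here and T is conditioned on, so the path is blocked at T.
Path 3: G ← U → D ← T → N
  D is a collider here and neither D nor any of its descendants is conditioned on, so the collider stays closed — the path is blocked at D.
Path 4: G ← U → D → N
  U is a fork and U is not conditioned on; D is a chain and D is not conditioned on — no node blocks this path, so it is active.
At least one path is unblocked, so d-separation fails.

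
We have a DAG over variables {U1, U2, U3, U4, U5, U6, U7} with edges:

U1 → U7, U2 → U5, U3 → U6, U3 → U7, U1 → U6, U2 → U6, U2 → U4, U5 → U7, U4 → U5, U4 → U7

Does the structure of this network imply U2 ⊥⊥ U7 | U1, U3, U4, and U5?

There are 6 undirected paths between U2 and U7; checking each against the conditioning set {U1, U3, U4, U5}:
Path 1: U2 → U4 → U7
  U4 is a chain here and U4 is conditioned on, so the path is blocked at U4.
Path 2: U2 → U4 → U5 → U7
  U4 is a chain here and U4 is conditioned on, so the path is blocked at U4.
Path 3: U2 → U5 ← U4 → U7
  U4 is a fork here and U4 is conditioned on, so the path is blocked at U4.
Path 4: U2 → U5 → U7
  U5 is a chain here and U5 is conditioned on, so the path is blocked at U5.
Path 5: U2 → U6 ← U3 → U7
  U6 is a collider here and neither U6 nor any of its descendants is conditioned on, so the collider stays closed — the path is blocked at U6.
Path 6: U2 → U6 ← U1 → U7
  U6 is a collider here and neither U6 nor any of its descendants is conditioned on, so the collider stays closed — the path is blocked at U6.
Since every path is blocked, d-separation holds.

Yes — U2 and U7 are d-separated given {U1, U3, U4, U5}.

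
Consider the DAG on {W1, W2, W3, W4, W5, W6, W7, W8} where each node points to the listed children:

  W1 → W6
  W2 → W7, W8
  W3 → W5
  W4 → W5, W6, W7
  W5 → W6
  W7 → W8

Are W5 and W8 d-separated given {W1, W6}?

No

We examine all 4 paths between W5 and W8:
  1. W5 ← W4 → W7 → W8 — W4:fork[open]; W7:chain[open] ⇒ active
  2. W5 ← W4 → W7 ← W2 → W8 — W4:fork[open]; W7:collider[blocks]; W2:fork[open] ⇒ blocked
  3. W5 → W6 ← W4 → W7 → W8 — W6:collider[open]; W4:fork[open]; W7:chain[open] ⇒ active
  4. W5 → W6 ← W4 → W7 ← W2 → W8 — W6:collider[open]; W4:fork[open]; W7:collider[blocks]; W2:fork[open] ⇒ blocked
Because an active path exists, W5 and W8 are not d-separated.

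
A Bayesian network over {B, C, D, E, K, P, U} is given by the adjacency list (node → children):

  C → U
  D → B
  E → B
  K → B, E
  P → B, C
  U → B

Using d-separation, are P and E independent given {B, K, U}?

We examine all 4 paths between P and E:
Path 1: P → B ← E
  B is a collider and B is conditioned on, which opens it — no node blocks this path, so it is active.
Path 2: P → B ← K → E
  K is a fork here and K is conditioned on, so the path is blocked at K.
Path 3: P → C → U → B ← E
  U is a chain here and U is conditioned on, so the path is blocked at U.
Path 4: P → C → U → B ← K → E
  U is a chain here and U is conditioned on, so the path is blocked at U.
Since the path P → B ← E is active, P and E are not d-separated given {B, K, U}.

No — P and E are not d-separated given {B, K, U}.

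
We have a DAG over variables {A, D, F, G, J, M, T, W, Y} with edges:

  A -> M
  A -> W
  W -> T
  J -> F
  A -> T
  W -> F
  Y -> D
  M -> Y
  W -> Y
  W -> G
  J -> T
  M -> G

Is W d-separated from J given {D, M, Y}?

Yes — W and J are d-separated given {D, M, Y}.

5 paths connect W and J; each must be blocked for d-separation to hold:
  1. W → F ← J — F:collider[blocks] ⇒ blocked
  2. W → G ← M ← A → T ← J — G:collider[blocks]; M:chain[blocks]; A:fork[open]; T:collider[blocks] ⇒ blocked
  3. W ← A → T ← J — A:fork[open]; T:collider[blocks] ⇒ blocked
  4. W → Y ← M ← A → T ← J — Y:collider[open]; M:chain[blocks]; A:fork[open]; T:collider[blocks] ⇒ blocked
  5. W → T ← J — T:collider[blocks] ⇒ blocked
Every path is blocked, so W and J are d-separated given {D, M, Y}.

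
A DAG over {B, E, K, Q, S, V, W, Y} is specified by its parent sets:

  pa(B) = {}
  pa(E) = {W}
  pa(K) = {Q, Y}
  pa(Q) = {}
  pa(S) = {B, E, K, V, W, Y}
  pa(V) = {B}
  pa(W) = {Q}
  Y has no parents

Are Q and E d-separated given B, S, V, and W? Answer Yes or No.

There are 6 undirected paths between Q and E; checking each against the conditioning set {B, S, V, W}:
  1. Q → W → S ← E — W:chain[blocks]; S:collider[open] ⇒ blocked
  2. Q → W → E — W:chain[blocks] ⇒ blocked
  3. Q → K → S ← W → E — K:chain[open]; S:collider[open]; W:fork[blocks] ⇒ blocked
  4. Q → K → S ← E — K:chain[open]; S:collider[open] ⇒ active
  5. Q → K ← Y → S ← W → E — K:collider[open]; Y:fork[open]; S:collider[open]; W:fork[blocks] ⇒ blocked
  6. Q → K ← Y → S ← E — K:collider[open]; Y:fork[open]; S:collider[open] ⇒ active
At least one path is unblocked, so d-separation fails.

No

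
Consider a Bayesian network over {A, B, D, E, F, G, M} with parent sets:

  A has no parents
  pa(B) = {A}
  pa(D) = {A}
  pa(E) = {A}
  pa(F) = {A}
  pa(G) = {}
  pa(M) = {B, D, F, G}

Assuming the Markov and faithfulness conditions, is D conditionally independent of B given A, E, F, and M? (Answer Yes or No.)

No

Enumerating the 4 paths from D to B and testing each for blocking by {A, E, F, M}:
  1. D → M ← F ← A → B — M:collider[open]; F:chain[blocks]; A:fork[blocks] ⇒ blocked
  2. D → M ← B — M:collider[open] ⇒ active
  3. D ← A → F → M ← B — A:fork[blocks]; F:chain[blocks]; M:collider[open] ⇒ blocked
  4. D ← A → B — A:fork[blocks] ⇒ blocked
Since the path D → M ← B is active, D and B are not d-separated given {A, E, F, M}.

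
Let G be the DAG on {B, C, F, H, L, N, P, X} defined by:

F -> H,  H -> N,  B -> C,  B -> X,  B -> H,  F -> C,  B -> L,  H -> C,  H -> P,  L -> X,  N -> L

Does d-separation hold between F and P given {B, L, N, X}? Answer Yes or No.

No

Enumerating the 5 paths from F to P and testing each for blocking by {B, L, N, X}:
Path 1: F → C ← B → X ← L ← N ← H → P
  C is a collider here and neither C nor any of its descendants is conditioned on, so the collider stays closed — the path is blocked at C.
Path 2: F → C ← B → H → P
  C is a collider here and neither C nor any of its descendants is conditioned on, so the collider stays closed — the path is blocked at C.
Path 3: F → C ← B → L ← N ← H → P
  C is a collider here and neither C nor any of its descendants is conditioned on, so the collider stays closed — the path is blocked at C.
Path 4: F → C ← H → P
  C is a collider here and neither C nor any of its descendants is conditioned on, so the collider stays closed — the path is blocked at C.
Path 5: F → H → P
  H is a chain and H is not conditioned on — no node blocks this path, so it is active.
At least one path is unblocked, so d-separation fails.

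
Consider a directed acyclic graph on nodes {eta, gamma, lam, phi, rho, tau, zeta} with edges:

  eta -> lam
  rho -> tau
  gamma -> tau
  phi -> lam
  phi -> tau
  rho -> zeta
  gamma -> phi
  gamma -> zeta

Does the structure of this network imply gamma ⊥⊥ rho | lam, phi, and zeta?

3 paths connect gamma and rho; each must be blocked for d-separation to hold:
  1. gamma → tau ← rho — tau:collider[blocks] ⇒ blocked
  2. gamma → zeta ← rho — zeta:collider[open] ⇒ active
  3. gamma → phi → tau ← rho — phi:chain[blocks]; tau:collider[blocks] ⇒ blocked
At least one path is unblocked, so d-separation fails.

No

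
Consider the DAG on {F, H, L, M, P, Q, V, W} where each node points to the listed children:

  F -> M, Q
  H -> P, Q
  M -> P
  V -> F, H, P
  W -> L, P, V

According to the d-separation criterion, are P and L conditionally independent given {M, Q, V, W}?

Enumerating the 6 paths from P to L and testing each for blocking by {M, Q, V, W}:
Path 1: P ← H → Q ← F ← V ← W → L
  V is a chain here and V is conditioned on, so the path is blocked at V.
Path 2: P ← H ← V ← W → L
  V is a chain here and V is conditioned on, so the path is blocked at V.
Path 3: P ← M ← F → Q ← H ← V ← W → L
  M is a chain here and M is conditioned on, so the path is blocked at M.
Path 4: P ← M ← F ← V ← W → L
  M is a chain here and M is conditioned on, so the path is blocked at M.
Path 5: P ← V ← W → L
  V is a chain here and V is conditioned on, so the path is blocked at V.
Path 6: P ← W → L
  W is a fork here and W is conditioned on, so the path is blocked at W.
All paths are blocked; P ⊥ L | {M, Q, V, W} holds.

Yes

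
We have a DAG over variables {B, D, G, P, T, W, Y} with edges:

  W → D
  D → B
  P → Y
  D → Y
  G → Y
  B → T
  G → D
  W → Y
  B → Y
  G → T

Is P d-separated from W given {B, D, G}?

Enumerating the 6 paths from P to W and testing each for blocking by {B, D, G}:
  1. P → Y ← W — Y:collider[blocks] ⇒ blocked
  2. P → Y ← D ← W — Y:collider[blocks]; D:chain[blocks] ⇒ blocked
  3. P → Y ← G → D ← W — Y:collider[blocks]; G:fork[blocks]; D:collider[open] ⇒ blocked
  4. P → Y ← G → T ← B ← D ← W — Y:collider[blocks]; G:fork[blocks]; T:collider[blocks]; B:chain[blocks]; D:chain[blocks] ⇒ blocked
  5. P → Y ← B ← D ← W — Y:collider[blocks]; B:chain[blocks]; D:chain[blocks] ⇒ blocked
  6. P → Y ← B → T ← G → D ← W — Y:collider[blocks]; B:fork[blocks]; T:collider[blocks]; G:fork[blocks]; D:collider[open] ⇒ blocked
All paths are blocked; P ⊥ W | {B, D, G} holds.

Yes — P and W are d-separated given {B, D, G}.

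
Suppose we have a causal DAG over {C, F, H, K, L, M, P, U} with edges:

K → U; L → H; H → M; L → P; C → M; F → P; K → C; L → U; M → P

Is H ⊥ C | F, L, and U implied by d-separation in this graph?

Yes — H and C are d-separated given {F, L, U}.

There are 4 undirected paths between H and C; checking each against the conditioning set {F, L, U}:
  1. H ← L → U ← K → C — L:fork[blocks]; U:collider[open]; K:fork[open] ⇒ blocked
  2. H ← L → P ← M ← C — L:fork[blocks]; P:collider[blocks]; M:chain[open] ⇒ blocked
  3. H → M ← C — M:collider[blocks] ⇒ blocked
  4. H → M → P ← L → U ← K → C — M:chain[open]; P:collider[blocks]; L:fork[blocks]; U:collider[open]; K:fork[open] ⇒ blocked
Every path is blocked, so H and C are d-separated given {F, L, U}.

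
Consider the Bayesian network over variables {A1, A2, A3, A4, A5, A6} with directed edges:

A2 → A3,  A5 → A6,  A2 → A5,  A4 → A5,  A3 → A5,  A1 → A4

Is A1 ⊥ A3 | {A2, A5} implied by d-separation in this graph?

No

Enumerating the 2 paths from A1 to A3 and testing each for blocking by {A2, A5}:
Path 1: A1 → A4 → A5 ← A3
  A4 is a chain and A4 is not conditioned on; A5 is a collider and A5 is conditioned on, which opens it — no node blocks this path, so it is active.
Path 2: A1 → A4 → A5 ← A2 → A3
  A2 is a fork here and A2 is conditioned on, so the path is blocked at A2.
Since the path A1 → A4 → A5 ← A3 is active, A1 and A3 are not d-separated given {A2, A5}.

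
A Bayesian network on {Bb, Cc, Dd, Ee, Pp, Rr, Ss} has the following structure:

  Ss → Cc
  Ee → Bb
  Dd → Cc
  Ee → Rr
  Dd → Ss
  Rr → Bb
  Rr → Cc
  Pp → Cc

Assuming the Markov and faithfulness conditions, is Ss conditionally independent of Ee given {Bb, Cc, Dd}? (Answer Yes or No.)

No

There are 4 undirected paths between Ss and Ee; checking each against the conditioning set {Bb, Cc, Dd}:
Path 1: Ss → Cc ← Rr → Bb ← Ee
  Cc is a collider and Cc is conditioned on, which opens it; Rr is a fork and Rr is not conditioned on; Bb is a collider and Bb is conditioned on, which opens it — no node blocks this path, so it is active.
Path 2: Ss → Cc ← Rr ← Ee
  Cc is a collider and Cc is conditioned on, which opens it; Rr is a chain and Rr is not conditioned on — no node blocks this path, so it is active.
Path 3: Ss ← Dd → Cc ← Rr → Bb ← Ee
  Dd is a fork here and Dd is conditioned on, so the path is blocked at Dd.
Path 4: Ss ← Dd → Cc ← Rr ← Ee
  Dd is a fork here and Dd is conditioned on, so the path is blocked at Dd.
Because an active path exists, Ss and Ee are not d-separated.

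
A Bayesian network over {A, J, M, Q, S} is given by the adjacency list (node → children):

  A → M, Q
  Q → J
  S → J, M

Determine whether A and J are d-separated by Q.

There are 2 undirected paths between A and J; checking each against the conditioning set {Q}:
  1. A → M ← S → J — M:collider[blocks]; S:fork[open] ⇒ blocked
  2. A → Q → J — Q:chain[blocks] ⇒ blocked
Since every path is blocked, d-separation holds.

Yes — A and J are d-separated given {Q}.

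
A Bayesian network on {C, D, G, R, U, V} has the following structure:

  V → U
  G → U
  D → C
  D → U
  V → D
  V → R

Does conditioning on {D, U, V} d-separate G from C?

We examine all 2 paths between G and C:
Path 1: G → U ← D → C
  D is a fork here and D is conditioned on, so the path is blocked at D.
Path 2: G → U ← V → D → C
  V is a fork here and V is conditioned on, so the path is blocked at V.
Since every path is blocked, d-separation holds.

Yes — G and C are d-separated given {D, U, V}.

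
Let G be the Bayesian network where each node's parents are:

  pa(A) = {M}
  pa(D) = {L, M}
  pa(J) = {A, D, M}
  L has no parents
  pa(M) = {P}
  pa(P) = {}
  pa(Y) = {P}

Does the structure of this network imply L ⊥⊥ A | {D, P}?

4 paths connect L and A; each must be blocked for d-separation to hold:
Path 1: L → D → J ← M → A
  D is a chain here and D is conditioned on, so the path is blocked at D.
Path 2: L → D → J ← A
  D is a chain here and D is conditioned on, so the path is blocked at D.
Path 3: L → D ← M → J ← A
  J is a collider here and neither J nor any of its descendants is conditioned on, so the collider stays closed — the path is blocked at J.
Path 4: L → D ← M → A
  D is a collider and D is conditioned on, which opens it; M is a fork and M is not conditioned on — no node blocks this path, so it is active.
At least one path is unblocked, so d-separation fails.

No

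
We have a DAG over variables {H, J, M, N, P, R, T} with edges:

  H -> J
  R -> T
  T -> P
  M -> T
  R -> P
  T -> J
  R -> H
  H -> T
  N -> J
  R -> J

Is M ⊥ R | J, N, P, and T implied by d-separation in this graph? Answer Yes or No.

No

6 paths connect M and R; each must be blocked for d-separation to hold:
  1. M → T → J ← R — T:chain[blocks]; J:collider[open] ⇒ blocked
  2. M → T → J ← H ← R — T:chain[blocks]; J:collider[open]; H:chain[open] ⇒ blocked
  3. M → T ← R — T:collider[open] ⇒ active
  4. M → T ← H → J ← R — T:collider[open]; H:fork[open]; J:collider[open] ⇒ active
  5. M → T ← H ← R — T:collider[open]; H:chain[open] ⇒ active
  6. M → T → P ← R — T:chain[blocks]; P:collider[open] ⇒ blocked
Since the path M → T ← R is active, M and R are not d-separated given {J, N, P, T}.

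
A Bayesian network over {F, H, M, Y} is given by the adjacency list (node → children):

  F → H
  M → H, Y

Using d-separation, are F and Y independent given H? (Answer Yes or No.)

Only one path connects F and Y:
Path 1: F → H ← M → Y
  H is a collider and H is conditioned on, which opens it; M is a fork and M is not conditioned on — no node blocks this path, so it is active.
Because an active path exists, F and Y are not d-separated.

No — F and Y are not d-separated given {H}.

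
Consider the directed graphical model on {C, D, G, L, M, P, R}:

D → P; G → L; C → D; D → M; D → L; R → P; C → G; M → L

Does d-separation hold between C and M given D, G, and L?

Yes

We examine all 4 paths between C and M:
Path 1: C → G → L ← M
  G is a chain here and G is conditioned on, so the path is blocked at G.
Path 2: C → G → L ← D → M
  G is a chain here and G is conditioned on, so the path is blocked at G.
Path 3: C → D → M
  D is a chain here and D is conditioned on, so the path is blocked at D.
Path 4: C → D → L ← M
  D is a chain here and D is conditioned on, so the path is blocked at D.
All paths are blocked; C ⊥ M | {D, G, L} holds.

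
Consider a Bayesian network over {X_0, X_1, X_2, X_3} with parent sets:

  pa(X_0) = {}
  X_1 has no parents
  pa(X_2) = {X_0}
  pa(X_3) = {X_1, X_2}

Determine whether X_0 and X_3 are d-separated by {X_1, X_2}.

Yes

The only undirected path from X_0 to X_3 is:
Path 1: X_0 → X_2 → X_3
  X_2 is a chain here and X_2 is conditioned on, so the path is blocked at X_2.
Every path is blocked, so X_0 and X_3 are d-separated given {X_1, X_2}.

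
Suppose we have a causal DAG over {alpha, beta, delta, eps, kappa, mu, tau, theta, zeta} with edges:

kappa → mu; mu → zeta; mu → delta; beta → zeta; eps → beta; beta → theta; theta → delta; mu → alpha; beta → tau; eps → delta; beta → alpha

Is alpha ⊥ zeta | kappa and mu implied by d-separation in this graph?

No

There are 6 undirected paths between alpha and zeta; checking each against the conditioning set {kappa, mu}:
Path 1: alpha ← mu → delta ← theta ← beta → zeta
  mu is a fork here and mu is conditioned on, so the path is blocked at mu.
Path 2: alpha ← mu → delta ← eps → beta → zeta
  mu is a fork here and mu is conditioned on, so the path is blocked at mu.
Path 3: alpha ← mu → zeta
  mu is a fork here and mu is conditioned on, so the path is blocked at mu.
Path 4: alpha ← beta → theta → delta ← mu → zeta
  delta is a collider here and neither delta nor any of its descendants is conditioned on, so the collider stays closed — the path is blocked at delta.
Path 5: alpha ← beta ← eps → delta ← mu → zeta
  delta is a collider here and neither delta nor any of its descendants is conditioned on, so the collider stays closed — the path is blocked at delta.
Path 6: alpha ← beta → zeta
  beta is a fork and beta is not conditioned on — no node blocks this path, so it is active.
At least one path is unblocked, so d-separation fails.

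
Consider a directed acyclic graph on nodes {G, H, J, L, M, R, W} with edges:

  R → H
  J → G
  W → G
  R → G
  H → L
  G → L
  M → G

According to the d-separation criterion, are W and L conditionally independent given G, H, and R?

There are 2 undirected paths between W and L; checking each against the conditioning set {G, H, R}:
Path 1: W → G ← R → H → L
  R is a fork here and R is conditioned on, so the path is blocked at R.
Path 2: W → G → L
  G is a chain here and G is conditioned on, so the path is blocked at G.
Every path is blocked, so W and L are d-separated given {G, H, R}.

Yes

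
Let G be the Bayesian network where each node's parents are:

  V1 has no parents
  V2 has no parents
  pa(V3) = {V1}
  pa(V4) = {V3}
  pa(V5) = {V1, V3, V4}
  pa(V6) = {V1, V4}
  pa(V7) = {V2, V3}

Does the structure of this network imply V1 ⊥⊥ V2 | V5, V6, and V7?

No — V1 and V2 are not d-separated given {V5, V6, V7}.

There are 5 undirected paths between V1 and V2; checking each against the conditioning set {V5, V6, V7}:
Path 1: V1 → V5 ← V4 ← V3 → V7 ← V2
  V5 is a collider and V5 is conditioned on, which opens it; V4 is a chain and V4 is not conditioned on; V3 is a fork and V3 is not conditioned on; V7 is a collider and V7 is conditioned on, which opens it — no node blocks this path, so it is active.
Path 2: V1 → V5 ← V3 → V7 ← V2
  V5 is a collider and V5 is conditioned on, which opens it; V3 is a fork and V3 is not conditioned on; V7 is a collider and V7 is conditioned on, which opens it — no node blocks this path, so it is active.
Path 3: V1 → V6 ← V4 → V5 ← V3 → V7 ← V2
  V6 is a collider and V6 is conditioned on, which opens it; V4 is a fork and V4 is not conditioned on; V5 is a collider and V5 is conditioned on, which opens it; V3 is a fork and V3 is not conditioned on; V7 is a collider and V7 is conditioned on, which opens it — no node blocks this path, so it is active.
Path 4: V1 → V6 ← V4 ← V3 → V7 ← V2
  V6 is a collider and V6 is conditioned on, which opens it; V4 is a chain and V4 is not conditioned on; V3 is a fork and V3 is not conditioned on; V7 is a collider and V7 is conditioned on, which opens it — no node blocks this path, so it is active.
Path 5: V1 → V3 → V7 ← V2
  V3 is a chain and V3 is not conditioned on; V7 is a collider and V7 is conditioned on, which opens it — no node blocks this path, so it is active.
At least one path is unblocked, so d-separation fails.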